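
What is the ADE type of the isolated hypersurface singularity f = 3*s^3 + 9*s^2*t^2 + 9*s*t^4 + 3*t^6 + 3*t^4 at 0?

The Hessian of f at 0 has rank 0. Corank 2; j^3 = 3*s^3 is a perfect cube, so E-series; the 4-jet and mu = 6 give E_6.

E_6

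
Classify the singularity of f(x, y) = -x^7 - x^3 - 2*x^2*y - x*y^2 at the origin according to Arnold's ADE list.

D_8

The Hessian of f at 0 is [[0, 0], [0, 0]] with rank 0, so corank 2. A Groebner basis of the Jacobian ideal J(f) in C{x,y} is {x*y/7 + y^6 + y^2/7, x*y^2 + y^3, x^2 + x*y}; counting standard monomials gives mu = 8. Corank 2; j^3 = -x*(x + y)^2 has shape L^2 M (L != M), so D-series; mu = 8 gives D_8.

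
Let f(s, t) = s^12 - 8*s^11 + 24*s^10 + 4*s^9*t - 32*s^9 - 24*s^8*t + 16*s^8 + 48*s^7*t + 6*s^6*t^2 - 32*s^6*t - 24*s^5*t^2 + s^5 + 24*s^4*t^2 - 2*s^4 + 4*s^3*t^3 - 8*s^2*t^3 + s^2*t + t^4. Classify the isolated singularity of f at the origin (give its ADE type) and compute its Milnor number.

Type D_{5}, Milnor number mu = 5.

The Hessian of f at 0 is [[0, 0], [0, 0]] with rank 0, so corank 2. A Groebner basis of the Jacobian ideal J(f) in C{s,t} is {s^3, s^2/4 + t^3, s*t}; counting standard monomials gives mu = 5. Corank 2; j^3 = s^2*t has shape L^2 M (L != M), so D-series; mu = 5 gives D_5.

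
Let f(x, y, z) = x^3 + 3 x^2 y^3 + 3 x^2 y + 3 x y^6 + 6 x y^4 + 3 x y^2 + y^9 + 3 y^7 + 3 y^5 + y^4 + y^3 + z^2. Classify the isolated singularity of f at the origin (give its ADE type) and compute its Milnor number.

Type E_{6}, Milnor number mu = 6.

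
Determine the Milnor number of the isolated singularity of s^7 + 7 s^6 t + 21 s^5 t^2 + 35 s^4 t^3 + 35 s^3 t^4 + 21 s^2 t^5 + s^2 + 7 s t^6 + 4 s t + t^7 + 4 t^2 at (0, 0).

6

The Hessian of f at 0 is [[2, 4], [4, 8]] with rank 1, so corank 1. A Groebner basis of the Jacobian ideal J(f) in C{s,t} is {t^6, s + 2*t}; counting standard monomials gives mu = 6. Corank 1: A-series; mu = 6 gives A_6.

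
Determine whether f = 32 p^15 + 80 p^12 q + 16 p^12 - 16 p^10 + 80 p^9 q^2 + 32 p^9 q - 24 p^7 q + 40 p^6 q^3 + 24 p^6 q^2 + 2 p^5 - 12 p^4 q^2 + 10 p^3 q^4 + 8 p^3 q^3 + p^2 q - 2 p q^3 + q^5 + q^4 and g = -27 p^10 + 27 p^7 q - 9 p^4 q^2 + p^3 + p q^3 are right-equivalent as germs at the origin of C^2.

No.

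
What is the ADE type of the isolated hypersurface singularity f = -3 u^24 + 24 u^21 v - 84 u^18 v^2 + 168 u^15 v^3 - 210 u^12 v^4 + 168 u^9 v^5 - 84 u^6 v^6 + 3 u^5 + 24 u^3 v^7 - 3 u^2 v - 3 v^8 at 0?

The Hessian of f at 0 has rank 0. Corank 2; j^3 = -3*u^2*v has shape L^2 M (L != M), so D-series; mu = 9 gives D_9.

D_9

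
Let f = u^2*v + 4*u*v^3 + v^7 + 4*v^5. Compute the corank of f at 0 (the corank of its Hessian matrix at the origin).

The Hessian at 0 is [[0, 0], [0, 0]] of rank 0; hence corank 2.

2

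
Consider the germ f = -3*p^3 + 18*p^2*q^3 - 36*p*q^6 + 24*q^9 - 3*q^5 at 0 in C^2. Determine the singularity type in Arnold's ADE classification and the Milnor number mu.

Type E8, Milnor number mu = 8.

The Hessian of f at 0 has rank 0. Corank 2; j^3 = -3*p^3 is a perfect cube, so E-series; the 5-jet and mu = 8 give E_8.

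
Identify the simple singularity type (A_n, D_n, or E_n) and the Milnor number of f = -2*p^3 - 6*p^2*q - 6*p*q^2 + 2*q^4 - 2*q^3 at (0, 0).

Type E6, Milnor number mu = 6.

The Hessian of f at 0 is [[0, 0], [0, 0]] with rank 0, so corank 2. A Groebner basis of the Jacobian ideal J(f) in C{p,q} is {q^3, p^2 + 2*p*q + q^2}; counting standard monomials gives mu = 6. Corank 2; j^3 = -2*(p + q)^3 is a perfect cube, so E-series; the 4-jet and mu = 6 give E_6.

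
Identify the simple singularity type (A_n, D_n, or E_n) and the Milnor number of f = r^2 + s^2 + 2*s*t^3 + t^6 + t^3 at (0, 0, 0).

Type A_2, Milnor number mu = 2.

The Hessian of f at 0 is [[2, 0, 0], [0, 0, 0], [0, 0, 2]] with rank 2, so corank 1. A Groebner basis of the Jacobian ideal J(f) in C{s,t,r} is {t^2, s, r}; counting standard monomials gives mu = 2. Corank 1: A-series; mu = 2 gives A_2.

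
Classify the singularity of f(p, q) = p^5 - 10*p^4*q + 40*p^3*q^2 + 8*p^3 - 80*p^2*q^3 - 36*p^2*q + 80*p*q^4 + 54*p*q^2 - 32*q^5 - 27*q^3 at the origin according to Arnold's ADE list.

E8

The Hessian of f at 0 has rank 0. Corank 2; j^3 = (2*p - 3*q)^3 is a perfect cube, so E-series; the 5-jet and mu = 8 give E_8.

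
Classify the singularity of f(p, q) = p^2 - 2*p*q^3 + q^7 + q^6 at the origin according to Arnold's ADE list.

A6

The Hessian of f at 0 has rank 1. Corank 1: A-series; mu = 6 gives A_6.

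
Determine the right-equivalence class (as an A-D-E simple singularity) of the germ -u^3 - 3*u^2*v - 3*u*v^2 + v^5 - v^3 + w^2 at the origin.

E8

The Hessian of f at 0 has rank 1. Corank 2; j^3 = -(u + v)^3 is a perfect cube, so E-series; the 5-jet and mu = 8 give E_8.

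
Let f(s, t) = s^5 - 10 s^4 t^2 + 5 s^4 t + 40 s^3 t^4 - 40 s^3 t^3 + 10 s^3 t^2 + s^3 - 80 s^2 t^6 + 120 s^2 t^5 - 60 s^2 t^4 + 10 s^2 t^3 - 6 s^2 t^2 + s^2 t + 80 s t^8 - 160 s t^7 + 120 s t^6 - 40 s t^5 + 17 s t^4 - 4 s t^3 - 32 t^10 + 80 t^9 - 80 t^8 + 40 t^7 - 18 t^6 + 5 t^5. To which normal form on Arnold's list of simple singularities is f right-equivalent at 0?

The Hessian of f at 0 has rank 0. Corank 2; j^3 = s^2*(s + t) has shape L^2 M (L != M), so D-series; mu = 6 gives D_6.

D_6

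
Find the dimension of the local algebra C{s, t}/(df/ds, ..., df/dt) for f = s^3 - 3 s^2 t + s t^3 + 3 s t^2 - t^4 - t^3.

The Hessian of f at 0 is [[0, 0], [0, 0]] with rank 0, so corank 2. A Groebner basis of the Jacobian ideal J(f) in C{s,t} is {s^3 - 3*s^2*t - 6*s^2 + 12*s*t - 6*t^2, 3*s^2 + s*t^2 - 6*s*t + 3*t^2, 3*s^2 - 6*s*t + t^3 + 3*t^2}; counting standard monomials gives mu = 7. Corank 2; j^3 = (s - t)^3 is a perfect cube, so E-series; the 4-jet and mu = 7 give E_7.

7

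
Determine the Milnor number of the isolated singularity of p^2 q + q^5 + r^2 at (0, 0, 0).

The Hessian of f at 0 is [[0, 0, 0], [0, 0, 0], [0, 0, 2]] with rank 1, so corank 2. A Groebner basis of the Jacobian ideal J(f) in C{p,q,r} is {p^2/5 + q^4, p^3, p*q, r}; counting standard monomials gives mu = 6. Corank 2; j^3 = p^2*q has shape L^2 M (L != M), so D-series; mu = 6 gives D_6.

6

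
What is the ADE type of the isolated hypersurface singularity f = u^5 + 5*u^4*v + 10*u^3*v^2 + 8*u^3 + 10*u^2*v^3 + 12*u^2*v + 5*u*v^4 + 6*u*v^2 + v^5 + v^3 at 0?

E8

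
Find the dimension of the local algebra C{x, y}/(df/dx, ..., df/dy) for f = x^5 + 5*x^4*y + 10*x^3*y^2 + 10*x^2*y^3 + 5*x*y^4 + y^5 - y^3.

8

The Hessian of f at 0 has rank 0. Corank 2; j^3 = -y^3 is a perfect cube, so E-series; the 5-jet and mu = 8 give E_8.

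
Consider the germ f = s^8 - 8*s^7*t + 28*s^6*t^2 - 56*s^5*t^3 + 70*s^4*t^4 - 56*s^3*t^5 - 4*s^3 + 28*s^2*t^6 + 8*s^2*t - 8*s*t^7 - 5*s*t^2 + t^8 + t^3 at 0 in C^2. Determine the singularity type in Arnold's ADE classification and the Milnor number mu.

The Hessian of f at 0 is [[0, 0], [0, 0]] with rank 0, so corank 2. A Groebner basis of the Jacobian ideal J(f) in C{s,t} is {32*s*t + t^7 - 16*t^2, s*t^2 - t^3/2, s^2 - 3*s*t/2 + t^2/2}; counting standard monomials gives mu = 9. Corank 2; j^3 = -(s - t)*(2*s - t)^2 has shape L^2 M (L != M), so D-series; mu = 9 gives D_9.

Type D_{9}, Milnor number mu = 9.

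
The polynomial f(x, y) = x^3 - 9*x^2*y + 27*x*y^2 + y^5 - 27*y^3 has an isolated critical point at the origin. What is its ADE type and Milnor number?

Type E_{8}, Milnor number mu = 8.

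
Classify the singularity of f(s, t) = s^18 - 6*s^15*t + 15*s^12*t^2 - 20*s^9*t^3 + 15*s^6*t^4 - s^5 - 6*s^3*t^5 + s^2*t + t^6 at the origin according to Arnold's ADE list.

The Hessian of f at 0 is [[0, 0], [0, 0]] with rank 0, so corank 2. A Groebner basis of the Jacobian ideal J(f) in C{s,t} is {s^2/6 + t^5, s^3, s*t}; counting standard monomials gives mu = 7. Corank 2; j^3 = s^2*t has shape L^2 M (L != M), so D-series; mu = 7 gives D_7.

D_7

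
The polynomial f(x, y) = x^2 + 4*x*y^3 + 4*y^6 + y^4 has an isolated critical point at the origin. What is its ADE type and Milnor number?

Type A3, Milnor number mu = 3.

The Hessian of f at 0 has rank 1. Corank 1: A-series; mu = 3 gives A_3.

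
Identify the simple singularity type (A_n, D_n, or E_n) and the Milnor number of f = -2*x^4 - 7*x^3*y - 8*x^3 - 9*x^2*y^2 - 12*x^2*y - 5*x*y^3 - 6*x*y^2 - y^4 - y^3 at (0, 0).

The Hessian of f at 0 has rank 0. Corank 2; j^3 = -(2*x + y)^3 is a perfect cube, so E-series; the 4-jet and mu = 7 give E_7.

Type E7, Milnor number mu = 7.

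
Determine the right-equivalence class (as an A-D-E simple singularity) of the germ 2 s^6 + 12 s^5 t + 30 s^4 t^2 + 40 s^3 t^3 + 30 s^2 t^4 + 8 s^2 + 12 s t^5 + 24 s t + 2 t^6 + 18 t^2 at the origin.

The Hessian of f at 0 is [[16, 24], [24, 36]] with rank 1, so corank 1. A Groebner basis of the Jacobian ideal J(f) in C{s,t} is {t^5, s + 3*t/2}; counting standard monomials gives mu = 5. Corank 1: A-series; mu = 5 gives A_5.

A5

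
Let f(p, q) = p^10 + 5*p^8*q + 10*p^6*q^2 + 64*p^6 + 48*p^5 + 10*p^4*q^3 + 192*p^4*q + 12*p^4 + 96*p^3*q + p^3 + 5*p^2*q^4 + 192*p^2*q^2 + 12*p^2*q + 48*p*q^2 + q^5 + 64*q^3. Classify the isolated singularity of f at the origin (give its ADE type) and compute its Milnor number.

Type E_{8}, Milnor number mu = 8.

The Hessian of f at 0 has rank 0. Corank 2; j^3 = (p + 4*q)^3 is a perfect cube, so E-series; the 5-jet and mu = 8 give E_8.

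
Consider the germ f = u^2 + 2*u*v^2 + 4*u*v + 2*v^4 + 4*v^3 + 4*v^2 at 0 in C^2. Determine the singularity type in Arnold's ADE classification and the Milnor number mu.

The Hessian of f at 0 is [[2, 4], [4, 8]] with rank 1, so corank 1. A Groebner basis of the Jacobian ideal J(f) in C{u,v} is {u^2 + 4*u + 8*v, u*v - 2*u - 4*v, u + v^2 + 2*v}; counting standard monomials gives mu = 3. Corank 1: A-series; mu = 3 gives A_3.

Type A_3, Milnor number mu = 3.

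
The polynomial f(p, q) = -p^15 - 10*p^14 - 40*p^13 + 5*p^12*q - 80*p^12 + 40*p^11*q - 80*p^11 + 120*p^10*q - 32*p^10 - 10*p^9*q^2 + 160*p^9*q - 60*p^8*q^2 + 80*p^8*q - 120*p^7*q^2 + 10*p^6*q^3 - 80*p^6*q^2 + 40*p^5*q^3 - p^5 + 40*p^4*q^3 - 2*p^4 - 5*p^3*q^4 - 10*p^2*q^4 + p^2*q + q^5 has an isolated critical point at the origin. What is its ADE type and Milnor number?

Type D_{6}, Milnor number mu = 6.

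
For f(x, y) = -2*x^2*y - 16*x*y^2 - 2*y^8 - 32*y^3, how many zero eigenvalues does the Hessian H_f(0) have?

2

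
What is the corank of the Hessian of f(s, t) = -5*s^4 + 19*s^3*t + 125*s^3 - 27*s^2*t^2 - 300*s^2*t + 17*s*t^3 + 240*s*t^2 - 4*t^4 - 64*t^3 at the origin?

2

The Hessian at 0 is [[0, 0], [0, 0]] of rank 0; hence corank 2.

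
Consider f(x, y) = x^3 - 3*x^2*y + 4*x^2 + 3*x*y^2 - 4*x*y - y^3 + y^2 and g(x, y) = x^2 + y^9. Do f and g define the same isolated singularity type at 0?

The Hessian of f at 0 is [[8, -4], [-4, 2]] with rank 1, so corank 1. A Groebner basis of the Jacobian ideal J(f) in C{x,y} is {y^2, x - y/2}; counting standard monomials gives mu = 2. Corank 1: A-series; mu = 2 gives A_2. The Hessian of g at 0 is [[2, 0], [0, 0]] with rank 1, so corank 1. A Groebner basis of the Jacobian ideal J(g) in C{x,y} is {y^8, x}; counting standard monomials gives mu = 8. Corank 1: A-series; mu = 8 gives A_8. f is A_2 but g is A_8, hence not right-equivalent.

No.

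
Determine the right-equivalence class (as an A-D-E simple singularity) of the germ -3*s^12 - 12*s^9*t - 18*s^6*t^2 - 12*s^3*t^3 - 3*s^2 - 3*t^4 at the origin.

A3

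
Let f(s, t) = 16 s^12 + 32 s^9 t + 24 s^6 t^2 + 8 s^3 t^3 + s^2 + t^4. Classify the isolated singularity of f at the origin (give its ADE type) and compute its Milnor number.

Type A_{3}, Milnor number mu = 3.

The Hessian of f at 0 has rank 1. Corank 1: A-series; mu = 3 gives A_3.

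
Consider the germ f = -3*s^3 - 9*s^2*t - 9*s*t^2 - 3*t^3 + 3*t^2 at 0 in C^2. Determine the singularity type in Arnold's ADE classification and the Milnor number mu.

The Hessian of f at 0 has rank 1. Corank 1: A-series; mu = 2 gives A_2.

Type A_{2}, Milnor number mu = 2.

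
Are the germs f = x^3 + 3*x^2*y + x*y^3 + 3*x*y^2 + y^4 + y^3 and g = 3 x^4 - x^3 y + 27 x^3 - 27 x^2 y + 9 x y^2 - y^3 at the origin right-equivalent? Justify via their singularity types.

Yes.

The Hessian of f at 0 has rank 0. Corank 2; j^3 = (x + y)^3 is a perfect cube, so E-series; the 4-jet and mu = 7 give E_7. The Hessian of g at 0 has rank 0. Corank 2; j^3 = (3*x - y)^3 is a perfect cube, so E-series; the 4-jet and mu = 7 give E_7. Both have type E_7, hence right-equivalent.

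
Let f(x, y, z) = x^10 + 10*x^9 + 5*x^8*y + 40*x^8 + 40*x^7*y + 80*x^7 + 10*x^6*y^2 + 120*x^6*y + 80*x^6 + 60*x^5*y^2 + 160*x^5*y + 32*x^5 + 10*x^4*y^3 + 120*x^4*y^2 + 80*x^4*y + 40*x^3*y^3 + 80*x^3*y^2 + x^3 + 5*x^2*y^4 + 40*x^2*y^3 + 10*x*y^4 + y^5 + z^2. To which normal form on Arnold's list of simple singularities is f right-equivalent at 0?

The Hessian of f at 0 has rank 1. Corank 2; j^3 = x^3 is a perfect cube, so E-series; the 5-jet and mu = 8 give E_8.

E8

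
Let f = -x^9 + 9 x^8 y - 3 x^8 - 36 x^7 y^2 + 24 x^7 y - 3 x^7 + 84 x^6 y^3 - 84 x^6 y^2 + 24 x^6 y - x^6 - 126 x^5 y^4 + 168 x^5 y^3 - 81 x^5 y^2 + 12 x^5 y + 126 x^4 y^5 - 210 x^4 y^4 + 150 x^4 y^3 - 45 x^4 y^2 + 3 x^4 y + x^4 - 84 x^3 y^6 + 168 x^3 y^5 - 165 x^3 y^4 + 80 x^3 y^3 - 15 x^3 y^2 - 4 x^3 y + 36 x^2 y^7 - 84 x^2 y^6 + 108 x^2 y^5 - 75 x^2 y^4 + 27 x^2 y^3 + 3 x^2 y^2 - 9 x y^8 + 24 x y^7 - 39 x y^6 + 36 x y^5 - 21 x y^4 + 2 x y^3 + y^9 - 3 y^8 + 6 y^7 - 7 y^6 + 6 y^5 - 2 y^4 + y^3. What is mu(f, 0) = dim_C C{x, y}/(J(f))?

6

The Hessian of f at 0 has rank 0. Corank 2; j^3 = y^3 is a perfect cube, so E-series; the 4-jet and mu = 6 give E_6.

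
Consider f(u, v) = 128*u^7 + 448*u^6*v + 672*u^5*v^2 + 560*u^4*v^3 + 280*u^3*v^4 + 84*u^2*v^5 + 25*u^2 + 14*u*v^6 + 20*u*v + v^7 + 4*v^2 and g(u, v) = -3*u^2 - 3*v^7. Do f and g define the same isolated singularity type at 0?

Yes.

The Hessian of f at 0 is [[50, 20], [20, 8]] with rank 1, so corank 1. A Groebner basis of the Jacobian ideal J(f) in C{u,v} is {v^6, u + 2*v/5}; counting standard monomials gives mu = 6. Corank 1: A-series; mu = 6 gives A_6. The Hessian of g at 0 is [[-6, 0], [0, 0]] with rank 1, so corank 1. A Groebner basis of the Jacobian ideal J(g) in C{u,v} is {v^6, u}; counting standard monomials gives mu = 6. Corank 1: A-series; mu = 6 gives A_6. Both have type A_6, hence right-equivalent.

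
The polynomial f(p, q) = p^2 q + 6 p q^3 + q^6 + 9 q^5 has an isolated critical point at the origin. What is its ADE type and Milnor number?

Type D_{7}, Milnor number mu = 7.

The Hessian of f at 0 has rank 0. Corank 2; j^3 = p^2*q has shape L^2 M (L != M), so D-series; mu = 7 gives D_7.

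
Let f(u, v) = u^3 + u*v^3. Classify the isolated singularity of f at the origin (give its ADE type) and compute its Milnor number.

Type E_7, Milnor number mu = 7.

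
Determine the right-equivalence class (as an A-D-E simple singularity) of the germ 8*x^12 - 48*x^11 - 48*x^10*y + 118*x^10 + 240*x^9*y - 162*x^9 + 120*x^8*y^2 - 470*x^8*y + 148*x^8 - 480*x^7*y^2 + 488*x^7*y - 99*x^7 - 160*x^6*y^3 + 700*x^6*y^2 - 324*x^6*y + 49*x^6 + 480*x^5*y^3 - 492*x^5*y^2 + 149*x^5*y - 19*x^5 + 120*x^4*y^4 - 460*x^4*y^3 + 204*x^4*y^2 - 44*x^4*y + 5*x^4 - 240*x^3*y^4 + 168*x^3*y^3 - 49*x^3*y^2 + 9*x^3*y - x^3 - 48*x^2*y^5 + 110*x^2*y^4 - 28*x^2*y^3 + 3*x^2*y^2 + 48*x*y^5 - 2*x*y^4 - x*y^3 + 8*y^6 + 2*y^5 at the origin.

E7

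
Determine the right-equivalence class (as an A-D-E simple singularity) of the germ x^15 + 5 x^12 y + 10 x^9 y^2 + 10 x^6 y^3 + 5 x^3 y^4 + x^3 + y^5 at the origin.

E_{8}

The Hessian of f at 0 has rank 0. Corank 2; j^3 = x^3 is a perfect cube, so E-series; the 5-jet and mu = 8 give E_8.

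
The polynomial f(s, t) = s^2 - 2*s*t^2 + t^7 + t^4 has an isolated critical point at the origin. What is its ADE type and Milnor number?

Type A6, Milnor number mu = 6.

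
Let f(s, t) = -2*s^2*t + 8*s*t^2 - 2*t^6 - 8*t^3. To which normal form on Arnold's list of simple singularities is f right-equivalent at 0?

The Hessian of f at 0 has rank 0. Corank 2; j^3 = -2*t*(s - 2*t)^2 has shape L^2 M (L != M), so D-series; mu = 7 gives D_7.

D_{7}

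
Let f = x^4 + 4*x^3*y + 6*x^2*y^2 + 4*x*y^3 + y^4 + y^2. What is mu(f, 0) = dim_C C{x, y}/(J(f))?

3

The Hessian of f at 0 has rank 1. Corank 1: A-series; mu = 3 gives A_3.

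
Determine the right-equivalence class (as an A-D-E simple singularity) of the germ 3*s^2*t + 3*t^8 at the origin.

The Hessian of f at 0 has rank 0. Corank 2; j^3 = 3*s^2*t has shape L^2 M (L != M), so D-series; mu = 9 gives D_9.

D_{9}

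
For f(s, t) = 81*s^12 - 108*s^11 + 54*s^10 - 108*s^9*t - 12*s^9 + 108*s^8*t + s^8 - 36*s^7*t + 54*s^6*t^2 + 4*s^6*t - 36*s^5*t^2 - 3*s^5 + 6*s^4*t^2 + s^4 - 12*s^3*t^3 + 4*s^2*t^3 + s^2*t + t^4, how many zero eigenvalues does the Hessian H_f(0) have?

2

Hessian at 0 has rank 0.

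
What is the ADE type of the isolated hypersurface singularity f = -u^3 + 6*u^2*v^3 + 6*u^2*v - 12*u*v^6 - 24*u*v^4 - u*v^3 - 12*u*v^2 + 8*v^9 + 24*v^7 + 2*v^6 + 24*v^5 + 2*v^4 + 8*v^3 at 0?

E7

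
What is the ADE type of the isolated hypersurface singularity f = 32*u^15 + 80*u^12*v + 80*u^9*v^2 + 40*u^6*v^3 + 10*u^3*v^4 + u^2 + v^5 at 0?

A4

The Hessian of f at 0 has rank 1. Corank 1: A-series; mu = 4 gives A_4.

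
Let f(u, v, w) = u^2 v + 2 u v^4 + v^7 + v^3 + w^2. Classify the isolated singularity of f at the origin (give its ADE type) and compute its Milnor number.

Type D4, Milnor number mu = 4.

The Hessian of f at 0 has rank 1. Corank 2; j^3 = v*(u^2 + v^2) splits into three distinct lines over C (the quadratic factor has nonzero discriminant), so D_4.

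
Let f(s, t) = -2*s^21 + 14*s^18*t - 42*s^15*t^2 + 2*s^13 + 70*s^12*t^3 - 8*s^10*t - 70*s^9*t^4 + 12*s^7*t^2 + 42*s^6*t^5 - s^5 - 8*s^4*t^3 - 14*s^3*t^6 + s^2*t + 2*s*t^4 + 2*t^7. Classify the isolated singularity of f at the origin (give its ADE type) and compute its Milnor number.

Type D_8, Milnor number mu = 8.

The Hessian of f at 0 has rank 0. Corank 2; j^3 = s^2*t has shape L^2 M (L != M), so D-series; mu = 8 gives D_8.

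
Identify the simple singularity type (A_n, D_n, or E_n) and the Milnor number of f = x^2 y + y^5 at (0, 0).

Type D_{6}, Milnor number mu = 6.

The Hessian of f at 0 has rank 0. Corank 2; j^3 = x^2*y has shape L^2 M (L != M), so D-series; mu = 6 gives D_6.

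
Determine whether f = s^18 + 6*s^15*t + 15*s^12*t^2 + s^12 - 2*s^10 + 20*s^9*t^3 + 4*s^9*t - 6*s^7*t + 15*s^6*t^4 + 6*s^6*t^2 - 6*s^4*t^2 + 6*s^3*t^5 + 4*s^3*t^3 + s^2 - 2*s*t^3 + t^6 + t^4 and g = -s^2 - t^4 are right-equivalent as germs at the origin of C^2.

Yes.

The Hessian of f at 0 is [[2, 0], [0, 0]] with rank 1, so corank 1. A Groebner basis of the Jacobian ideal J(f) in C{s,t} is {t^3, s}; counting standard monomials gives mu = 3. Corank 1: A-series; mu = 3 gives A_3. The Hessian of g at 0 is [[-2, 0], [0, 0]] with rank 1, so corank 1. A Groebner basis of the Jacobian ideal J(g) in C{s,t} is {t^3, s}; counting standard monomials gives mu = 3. Corank 1: A-series; mu = 3 gives A_3. Both have type A_3, hence right-equivalent.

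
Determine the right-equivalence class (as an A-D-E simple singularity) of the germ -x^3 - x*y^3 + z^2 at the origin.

The Hessian of f at 0 is [[0, 0, 0], [0, 0, 0], [0, 0, 2]] with rank 1, so corank 2. A Groebner basis of the Jacobian ideal J(f) in C{x,y,z} is {x^3, x*y^2, 3*x^2 + y^3, z}; counting standard monomials gives mu = 7. Corank 2; j^3 = -x^3 is a perfect cube, so E-series; the 4-jet and mu = 7 give E_7.

E7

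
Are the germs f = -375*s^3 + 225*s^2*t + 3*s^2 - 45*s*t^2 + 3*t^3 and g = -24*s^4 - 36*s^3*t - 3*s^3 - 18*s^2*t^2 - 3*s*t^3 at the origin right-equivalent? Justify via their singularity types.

No.

The Hessian of f at 0 has rank 1. Corank 1: A-series; mu = 2 gives A_2. The Hessian of g at 0 has rank 0. Corank 2; j^3 = -3*s^3 is a perfect cube, so E-series; the 4-jet and mu = 7 give E_7. f is A_2 but g is E_7, hence not right-equivalent.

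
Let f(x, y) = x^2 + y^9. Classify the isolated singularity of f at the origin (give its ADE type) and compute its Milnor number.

Type A_8, Milnor number mu = 8.

The Hessian of f at 0 has rank 1. Corank 1: A-series; mu = 8 gives A_8.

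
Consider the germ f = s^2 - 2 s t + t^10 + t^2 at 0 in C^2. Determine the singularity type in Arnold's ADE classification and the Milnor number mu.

Type A9, Milnor number mu = 9.

The Hessian of f at 0 has rank 1. Corank 1: A-series; mu = 9 gives A_9.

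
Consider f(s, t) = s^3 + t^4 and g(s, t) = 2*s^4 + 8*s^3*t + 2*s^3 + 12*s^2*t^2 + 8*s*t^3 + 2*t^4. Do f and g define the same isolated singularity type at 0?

Yes.

The Hessian of f at 0 is [[0, 0], [0, 0]] with rank 0, so corank 2. A Groebner basis of the Jacobian ideal J(f) in C{s,t} is {t^3, s^2}; counting standard monomials gives mu = 6. Corank 2; j^3 = s^3 is a perfect cube, so E-series; the 4-jet and mu = 6 give E_6. The Hessian of g at 0 is [[0, 0], [0, 0]] with rank 0, so corank 2. A Groebner basis of the Jacobian ideal J(g) in C{s,t} is {t^4, s*t^2 + t^3/3, s^2}; counting standard monomials gives mu = 6. Corank 2; j^3 = 2*s^3 is a perfect cube, so E-series; the 4-jet and mu = 6 give E_6. Both have type E_6, hence right-equivalent.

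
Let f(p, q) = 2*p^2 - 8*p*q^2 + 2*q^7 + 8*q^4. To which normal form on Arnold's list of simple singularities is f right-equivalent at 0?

A_6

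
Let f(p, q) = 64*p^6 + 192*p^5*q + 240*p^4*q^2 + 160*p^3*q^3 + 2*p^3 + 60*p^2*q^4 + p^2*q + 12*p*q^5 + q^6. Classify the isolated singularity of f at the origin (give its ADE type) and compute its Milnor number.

The Hessian of f at 0 is [[0, 0], [0, 0]] with rank 0, so corank 2. A Groebner basis of the Jacobian ideal J(f) in C{p,q} is {-p*q/12 + q^5, p*q^2, p^2 + p*q/2}; counting standard monomials gives mu = 7. Corank 2; j^3 = p^2*(2*p + q) has shape L^2 M (L != M), so D-series; mu = 7 gives D_7.

Type D_{7}, Milnor number mu = 7.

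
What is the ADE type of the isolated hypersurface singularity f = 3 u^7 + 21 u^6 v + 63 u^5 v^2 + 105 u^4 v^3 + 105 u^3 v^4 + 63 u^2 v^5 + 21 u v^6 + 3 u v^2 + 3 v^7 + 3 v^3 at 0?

D8

The Hessian of f at 0 is [[0, 0], [0, 0]] with rank 0, so corank 2. A Groebner basis of the Jacobian ideal J(f) in C{u,v} is {u^6 + v^2/7, v^3, u*v + v^2}; counting standard monomials gives mu = 8. Corank 2; j^3 = 3*v^2*(u + v) has shape L^2 M (L != M), so D-series; mu = 8 gives D_8.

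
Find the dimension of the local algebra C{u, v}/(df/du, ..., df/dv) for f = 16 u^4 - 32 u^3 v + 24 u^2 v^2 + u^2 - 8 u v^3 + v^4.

3

The Hessian of f at 0 has rank 1. Corank 1: A-series; mu = 3 gives A_3.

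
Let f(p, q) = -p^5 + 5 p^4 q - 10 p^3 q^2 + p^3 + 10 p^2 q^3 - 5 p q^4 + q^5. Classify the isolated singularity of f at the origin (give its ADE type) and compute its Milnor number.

Type E_8, Milnor number mu = 8.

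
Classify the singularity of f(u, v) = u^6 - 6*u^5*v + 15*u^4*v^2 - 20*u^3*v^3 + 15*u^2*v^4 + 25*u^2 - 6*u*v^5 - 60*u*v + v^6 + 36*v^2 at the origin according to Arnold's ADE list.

The Hessian of f at 0 has rank 1. Corank 1: A-series; mu = 5 gives A_5.

A_5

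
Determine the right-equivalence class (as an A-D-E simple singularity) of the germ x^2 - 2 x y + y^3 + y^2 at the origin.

A2

The Hessian of f at 0 is [[2, -2], [-2, 2]] with rank 1, so corank 1. A Groebner basis of the Jacobian ideal J(f) in C{x,y} is {y^2, x - y}; counting standard monomials gives mu = 2. Corank 1: A-series; mu = 2 gives A_2.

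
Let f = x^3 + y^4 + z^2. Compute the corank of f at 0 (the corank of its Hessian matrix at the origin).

2

The Hessian at 0 is [[0, 0, 0], [0, 0, 0], [0, 0, 2]] of rank 1; hence corank 2.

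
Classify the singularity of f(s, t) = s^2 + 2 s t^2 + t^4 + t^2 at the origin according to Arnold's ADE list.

The Hessian of f at 0 has rank 2. Corank 0: nondegenerate Morse point, so A_1.

A1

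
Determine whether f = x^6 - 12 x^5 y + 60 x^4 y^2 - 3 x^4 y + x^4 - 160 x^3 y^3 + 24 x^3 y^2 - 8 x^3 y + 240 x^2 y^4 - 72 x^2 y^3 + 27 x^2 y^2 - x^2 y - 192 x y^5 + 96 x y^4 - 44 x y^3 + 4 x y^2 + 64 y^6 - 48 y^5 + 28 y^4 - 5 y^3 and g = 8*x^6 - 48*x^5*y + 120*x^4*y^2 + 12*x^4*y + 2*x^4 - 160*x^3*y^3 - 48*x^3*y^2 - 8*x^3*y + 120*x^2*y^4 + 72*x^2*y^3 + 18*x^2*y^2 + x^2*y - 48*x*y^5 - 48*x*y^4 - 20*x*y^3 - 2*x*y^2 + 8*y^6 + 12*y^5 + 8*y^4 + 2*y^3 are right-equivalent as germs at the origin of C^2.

Yes.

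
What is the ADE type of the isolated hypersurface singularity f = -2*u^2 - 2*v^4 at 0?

A3

The Hessian of f at 0 has rank 1. Corank 1: A-series; mu = 3 gives A_3.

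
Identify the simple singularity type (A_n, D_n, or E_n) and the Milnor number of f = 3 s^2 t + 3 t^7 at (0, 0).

Type D_{8}, Milnor number mu = 8.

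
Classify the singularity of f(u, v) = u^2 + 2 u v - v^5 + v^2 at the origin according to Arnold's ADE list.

A4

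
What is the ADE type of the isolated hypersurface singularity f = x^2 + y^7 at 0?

A_6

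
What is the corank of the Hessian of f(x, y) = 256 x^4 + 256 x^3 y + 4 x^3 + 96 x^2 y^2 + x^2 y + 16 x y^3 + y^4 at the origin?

Hessian at 0 has rank 0.

2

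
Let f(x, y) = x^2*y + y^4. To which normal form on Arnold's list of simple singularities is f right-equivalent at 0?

The Hessian of f at 0 is [[0, 0], [0, 0]] with rank 0, so corank 2. A Groebner basis of the Jacobian ideal J(f) in C{x,y} is {x^3, x^2/4 + y^3, x*y}; counting standard monomials gives mu = 5. Corank 2; j^3 = x^2*y has shape L^2 M (L != M), so D-series; mu = 5 gives D_5.

D_{5}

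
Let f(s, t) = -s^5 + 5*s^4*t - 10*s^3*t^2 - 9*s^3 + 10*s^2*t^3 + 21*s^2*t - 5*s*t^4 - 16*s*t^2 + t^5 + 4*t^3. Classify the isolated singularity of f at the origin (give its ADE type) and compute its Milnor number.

Type D6, Milnor number mu = 6.

The Hessian of f at 0 is [[0, 0], [0, 0]] with rank 0, so corank 2. A Groebner basis of the Jacobian ideal J(f) in C{s,t} is {243*s*t/5 + t^4 - 162*t^2/5, s*t^2 - 2*t^3/3, s^2 - 5*s*t/3 + 2*t^2/3}; counting standard monomials gives mu = 6. Corank 2; j^3 = -(s - t)*(3*s - 2*t)^2 has shape L^2 M (L != M), so D-series; mu = 6 gives D_6.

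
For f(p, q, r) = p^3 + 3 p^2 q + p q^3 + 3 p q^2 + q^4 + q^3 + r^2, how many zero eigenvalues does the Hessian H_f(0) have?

2

Hessian at 0 has rank 1.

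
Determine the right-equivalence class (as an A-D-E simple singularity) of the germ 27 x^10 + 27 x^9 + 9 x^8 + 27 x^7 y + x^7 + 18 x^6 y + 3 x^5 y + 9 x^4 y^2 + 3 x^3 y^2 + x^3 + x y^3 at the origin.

The Hessian of f at 0 has rank 0. Corank 2; j^3 = x^3 is a perfect cube, so E-series; the 4-jet and mu = 7 give E_7.

E_{7}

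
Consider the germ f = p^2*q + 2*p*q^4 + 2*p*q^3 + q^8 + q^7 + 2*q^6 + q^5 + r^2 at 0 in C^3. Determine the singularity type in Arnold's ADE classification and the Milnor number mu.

Type D9, Milnor number mu = 9.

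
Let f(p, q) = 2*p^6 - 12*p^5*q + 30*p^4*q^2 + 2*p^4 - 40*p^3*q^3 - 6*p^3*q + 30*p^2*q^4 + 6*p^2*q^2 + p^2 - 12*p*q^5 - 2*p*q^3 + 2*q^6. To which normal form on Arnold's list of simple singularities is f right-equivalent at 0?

A5

The Hessian of f at 0 is [[2, 0], [0, 0]] with rank 1, so corank 1. A Groebner basis of the Jacobian ideal J(f) in C{p,q} is {p*q^2, -p + q^3, p^2}; counting standard monomials gives mu = 5. Corank 1: A-series; mu = 5 gives A_5.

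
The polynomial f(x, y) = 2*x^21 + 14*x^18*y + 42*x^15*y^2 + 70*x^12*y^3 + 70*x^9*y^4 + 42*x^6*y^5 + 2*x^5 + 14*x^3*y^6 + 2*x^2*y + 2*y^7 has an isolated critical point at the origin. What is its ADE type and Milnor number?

Type D_{8}, Milnor number mu = 8.

The Hessian of f at 0 has rank 0. Corank 2; j^3 = 2*x^2*y has shape L^2 M (L != M), so D-series; mu = 8 gives D_8.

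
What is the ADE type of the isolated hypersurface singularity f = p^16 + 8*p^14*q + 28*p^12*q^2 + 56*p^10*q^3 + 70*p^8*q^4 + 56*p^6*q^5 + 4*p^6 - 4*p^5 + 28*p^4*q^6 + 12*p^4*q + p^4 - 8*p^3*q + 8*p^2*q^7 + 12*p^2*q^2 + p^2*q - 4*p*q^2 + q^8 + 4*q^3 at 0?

The Hessian of f at 0 has rank 0. Corank 2; j^3 = q*(p - 2*q)^2 has shape L^2 M (L != M), so D-series; mu = 9 gives D_9.

D9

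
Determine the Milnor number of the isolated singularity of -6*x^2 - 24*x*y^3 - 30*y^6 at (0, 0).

5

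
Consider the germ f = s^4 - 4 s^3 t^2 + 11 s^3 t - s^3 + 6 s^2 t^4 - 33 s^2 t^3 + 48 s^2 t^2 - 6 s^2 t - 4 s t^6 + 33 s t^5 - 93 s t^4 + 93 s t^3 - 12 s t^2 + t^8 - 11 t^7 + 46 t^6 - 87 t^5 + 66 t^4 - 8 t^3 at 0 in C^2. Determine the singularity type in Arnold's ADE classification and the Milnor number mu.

Type E_7, Milnor number mu = 7.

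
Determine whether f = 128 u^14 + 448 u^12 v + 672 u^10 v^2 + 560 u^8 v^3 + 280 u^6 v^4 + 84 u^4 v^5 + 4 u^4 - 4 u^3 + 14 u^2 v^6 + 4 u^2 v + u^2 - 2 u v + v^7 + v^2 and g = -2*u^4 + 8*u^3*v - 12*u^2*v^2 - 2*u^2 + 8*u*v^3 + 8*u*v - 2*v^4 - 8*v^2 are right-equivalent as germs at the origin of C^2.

The Hessian of f at 0 has rank 1. Corank 1: A-series; mu = 6 gives A_6. The Hessian of g at 0 has rank 1. Corank 1: A-series; mu = 3 gives A_3. f is A_6 but g is A_3, hence not right-equivalent.

No.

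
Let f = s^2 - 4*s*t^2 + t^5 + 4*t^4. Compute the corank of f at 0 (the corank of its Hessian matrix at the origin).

Hessian at 0 has rank 1.

1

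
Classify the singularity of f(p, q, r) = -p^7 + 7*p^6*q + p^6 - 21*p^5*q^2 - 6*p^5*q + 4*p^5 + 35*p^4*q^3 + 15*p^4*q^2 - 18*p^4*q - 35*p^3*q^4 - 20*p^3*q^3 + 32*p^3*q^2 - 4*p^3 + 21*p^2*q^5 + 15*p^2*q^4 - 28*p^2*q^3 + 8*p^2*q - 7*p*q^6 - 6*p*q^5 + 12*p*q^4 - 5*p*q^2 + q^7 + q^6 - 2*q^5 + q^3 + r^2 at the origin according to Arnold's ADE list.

D7

The Hessian of f at 0 is [[0, 0, 0], [0, 0, 0], [0, 0, 2]] with rank 1, so corank 2. A Groebner basis of the Jacobian ideal J(f) in C{p,q,r} is {-32*p^2 + 48*p*q + q^4 - 16*q^2, p^3 - p^2 + p*q - q^3/8 - q^2/4, p^2*q - 4*p^2/3 + 4*p*q/3 - q^3/4 - q^2/3, -4*p^2/3 + p*q^2 + 4*p*q/3 - q^3/2 - q^2/3, r}; counting standard monomials gives mu = 7. Corank 2; j^3 = -(p - q)*(2*p - q)^2 has shape L^2 M (L != M), so D-series; mu = 7 gives D_7.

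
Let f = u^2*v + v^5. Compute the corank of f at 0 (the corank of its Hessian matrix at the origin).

2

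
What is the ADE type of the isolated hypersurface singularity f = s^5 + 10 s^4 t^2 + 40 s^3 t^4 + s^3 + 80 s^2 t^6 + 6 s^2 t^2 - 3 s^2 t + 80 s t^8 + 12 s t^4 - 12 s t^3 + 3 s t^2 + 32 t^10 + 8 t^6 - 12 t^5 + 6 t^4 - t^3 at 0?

E_{8}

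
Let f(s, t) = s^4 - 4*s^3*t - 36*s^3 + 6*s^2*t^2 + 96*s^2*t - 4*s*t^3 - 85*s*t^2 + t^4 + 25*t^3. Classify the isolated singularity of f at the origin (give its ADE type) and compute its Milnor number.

Type D_5, Milnor number mu = 5.

The Hessian of f at 0 has rank 0. Corank 2; j^3 = -(s - t)*(6*s - 5*t)^2 has shape L^2 M (L != M), so D-series; mu = 5 gives D_5.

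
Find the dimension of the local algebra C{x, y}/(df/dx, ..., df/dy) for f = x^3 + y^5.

8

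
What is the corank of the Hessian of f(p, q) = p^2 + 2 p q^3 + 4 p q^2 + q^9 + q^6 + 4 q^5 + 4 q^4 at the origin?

The Hessian at 0 is [[2, 0], [0, 0]] of rank 1; hence corank 1.

1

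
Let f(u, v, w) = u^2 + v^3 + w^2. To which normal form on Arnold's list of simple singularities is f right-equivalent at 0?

The Hessian of f at 0 is [[2, 0, 0], [0, 0, 0], [0, 0, 2]] with rank 2, so corank 1. A Groebner basis of the Jacobian ideal J(f) in C{u,v,w} is {v^2, u, w}; counting standard monomials gives mu = 2. Corank 1: A-series; mu = 2 gives A_2.

A_2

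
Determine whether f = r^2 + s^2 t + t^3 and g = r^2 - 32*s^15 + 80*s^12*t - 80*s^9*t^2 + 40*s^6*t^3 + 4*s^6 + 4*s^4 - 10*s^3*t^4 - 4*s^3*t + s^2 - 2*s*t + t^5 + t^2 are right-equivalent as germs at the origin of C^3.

No.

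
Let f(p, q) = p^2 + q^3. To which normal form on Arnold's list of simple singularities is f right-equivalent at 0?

The Hessian of f at 0 is [[2, 0], [0, 0]] with rank 1, so corank 1. A Groebner basis of the Jacobian ideal J(f) in C{p,q} is {q^2, p}; counting standard monomials gives mu = 2. Corank 1: A-series; mu = 2 gives A_2.

A_2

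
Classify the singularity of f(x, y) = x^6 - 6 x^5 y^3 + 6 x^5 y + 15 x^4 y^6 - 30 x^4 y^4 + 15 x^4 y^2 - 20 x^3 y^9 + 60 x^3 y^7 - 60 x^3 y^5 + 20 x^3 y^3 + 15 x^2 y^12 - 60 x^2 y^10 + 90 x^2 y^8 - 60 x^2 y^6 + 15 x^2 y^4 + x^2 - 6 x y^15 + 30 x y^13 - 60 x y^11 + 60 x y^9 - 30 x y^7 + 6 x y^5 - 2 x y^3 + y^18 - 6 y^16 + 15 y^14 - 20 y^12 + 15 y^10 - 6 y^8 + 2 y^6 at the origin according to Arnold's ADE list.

The Hessian of f at 0 has rank 1. Corank 1: A-series; mu = 5 gives A_5.

A_5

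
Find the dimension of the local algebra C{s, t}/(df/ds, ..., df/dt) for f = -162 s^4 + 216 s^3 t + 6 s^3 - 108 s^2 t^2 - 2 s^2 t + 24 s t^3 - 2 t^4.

5

The Hessian of f at 0 has rank 0. Corank 2; j^3 = 2*s^2*(3*s - t) has shape L^2 M (L != M), so D-series; mu = 5 gives D_5.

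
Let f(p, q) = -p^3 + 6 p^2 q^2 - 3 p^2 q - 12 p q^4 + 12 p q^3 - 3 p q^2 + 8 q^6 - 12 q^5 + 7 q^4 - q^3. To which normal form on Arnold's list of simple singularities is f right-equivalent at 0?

The Hessian of f at 0 has rank 0. Corank 2; j^3 = -(p + q)^3 is a perfect cube, so E-series; the 4-jet and mu = 6 give E_6.

E_{6}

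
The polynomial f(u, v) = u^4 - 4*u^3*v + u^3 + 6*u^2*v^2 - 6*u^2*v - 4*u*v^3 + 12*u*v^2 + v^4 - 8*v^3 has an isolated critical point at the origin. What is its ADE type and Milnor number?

The Hessian of f at 0 has rank 0. Corank 2; j^3 = (u - 2*v)^3 is a perfect cube, so E-series; the 4-jet and mu = 6 give E_6.

Type E6, Milnor number mu = 6.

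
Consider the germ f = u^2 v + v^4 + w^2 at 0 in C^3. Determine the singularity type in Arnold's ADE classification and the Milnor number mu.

Type D5, Milnor number mu = 5.

The Hessian of f at 0 has rank 1. Corank 2; j^3 = u^2*v has shape L^2 M (L != M), so D-series; mu = 5 gives D_5.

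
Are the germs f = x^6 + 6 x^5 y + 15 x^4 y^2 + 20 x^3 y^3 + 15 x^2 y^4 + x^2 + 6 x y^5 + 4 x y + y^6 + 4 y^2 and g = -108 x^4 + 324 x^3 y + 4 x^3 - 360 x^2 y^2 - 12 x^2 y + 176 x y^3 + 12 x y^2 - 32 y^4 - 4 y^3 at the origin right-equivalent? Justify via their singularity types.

No.

The Hessian of f at 0 is [[2, 4], [4, 8]] with rank 1, so corank 1. A Groebner basis of the Jacobian ideal J(f) in C{x,y} is {y^5, x + 2*y}; counting standard monomials gives mu = 5. Corank 1: A-series; mu = 5 gives A_5. The Hessian of g at 0 is [[0, 0], [0, 0]] with rank 0, so corank 2. A Groebner basis of the Jacobian ideal J(g) in C{x,y} is {x^2/3 - 2*x*y/3 + y^4 - y^3/9 + y^2/3, x^3 - 5*x^2/3 + 10*x*y/3 - 4*y^3/9 - 5*y^2/3, x^2*y - 11*x^2/9 + 22*x*y/9 - 16*y^3/27 - 11*y^2/9, -2*x^2/3 + x*y^2 + 4*x*y/3 - 7*y^3/9 - 2*y^2/3}; counting standard monomials gives mu = 7. Corank 2; j^3 = 4*(x - y)^3 is a perfect cube, so E-series; the 4-jet and mu = 7 give E_7. f is A_5 but g is E_7, hence not right-equivalent.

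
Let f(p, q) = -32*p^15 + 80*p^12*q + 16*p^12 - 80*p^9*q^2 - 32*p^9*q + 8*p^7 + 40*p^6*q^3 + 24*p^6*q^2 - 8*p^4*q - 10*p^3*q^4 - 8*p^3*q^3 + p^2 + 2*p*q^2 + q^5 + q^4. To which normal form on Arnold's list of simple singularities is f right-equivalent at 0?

A_4

The Hessian of f at 0 is [[2, 0], [0, 0]] with rank 1, so corank 1. A Groebner basis of the Jacobian ideal J(f) in C{p,q} is {p^2, p + q^2}; counting standard monomials gives mu = 4. Corank 1: A-series; mu = 4 gives A_4.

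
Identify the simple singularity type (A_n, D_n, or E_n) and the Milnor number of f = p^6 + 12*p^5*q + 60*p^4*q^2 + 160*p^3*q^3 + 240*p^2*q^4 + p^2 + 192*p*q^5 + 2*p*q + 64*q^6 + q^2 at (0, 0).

Type A_5, Milnor number mu = 5.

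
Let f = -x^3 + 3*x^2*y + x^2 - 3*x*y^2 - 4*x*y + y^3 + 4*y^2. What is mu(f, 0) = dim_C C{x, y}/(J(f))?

The Hessian of f at 0 is [[2, -4], [-4, 8]] with rank 1, so corank 1. A Groebner basis of the Jacobian ideal J(f) in C{x,y} is {y^2, x - 2*y}; counting standard monomials gives mu = 2. Corank 1: A-series; mu = 2 gives A_2.

2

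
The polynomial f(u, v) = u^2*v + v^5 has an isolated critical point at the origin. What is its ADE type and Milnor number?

The Hessian of f at 0 has rank 0. Corank 2; j^3 = u^2*v has shape L^2 M (L != M), so D-series; mu = 6 gives D_6.

Type D_6, Milnor number mu = 6.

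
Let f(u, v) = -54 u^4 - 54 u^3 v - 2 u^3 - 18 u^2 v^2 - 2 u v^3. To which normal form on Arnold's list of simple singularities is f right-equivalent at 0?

E_7

The Hessian of f at 0 is [[0, 0], [0, 0]] with rank 0, so corank 2. A Groebner basis of the Jacobian ideal J(f) in C{u,v} is {u^2/3 + v^4 + v^3/9, u^3, u^2*v - u^2/9 - v^3/27, 2*u^2/3 + u*v^2 + 2*v^3/9}; counting standard monomials gives mu = 7. Corank 2; j^3 = -2*u^3 is a perfect cube, so E-series; the 4-jet and mu = 7 give E_7.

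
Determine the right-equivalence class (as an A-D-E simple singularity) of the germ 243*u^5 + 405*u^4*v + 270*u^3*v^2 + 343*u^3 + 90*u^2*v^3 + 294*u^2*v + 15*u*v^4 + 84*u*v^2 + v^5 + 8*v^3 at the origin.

E_8

The Hessian of f at 0 has rank 0. Corank 2; j^3 = (7*u + 2*v)^3 is a perfect cube, so E-series; the 5-jet and mu = 8 give E_8.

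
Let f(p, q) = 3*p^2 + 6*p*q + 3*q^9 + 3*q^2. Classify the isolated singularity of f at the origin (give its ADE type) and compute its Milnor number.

Type A_8, Milnor number mu = 8.

The Hessian of f at 0 is [[6, 6], [6, 6]] with rank 1, so corank 1. A Groebner basis of the Jacobian ideal J(f) in C{p,q} is {q^8, p + q}; counting standard monomials gives mu = 8. Corank 1: A-series; mu = 8 gives A_8.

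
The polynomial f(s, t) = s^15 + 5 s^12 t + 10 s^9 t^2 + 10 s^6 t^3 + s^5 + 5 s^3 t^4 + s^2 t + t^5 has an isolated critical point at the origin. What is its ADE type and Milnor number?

Type D_{6}, Milnor number mu = 6.

The Hessian of f at 0 is [[0, 0], [0, 0]] with rank 0, so corank 2. A Groebner basis of the Jacobian ideal J(f) in C{s,t} is {s^2/5 + t^4, s^3, s*t}; counting standard monomials gives mu = 6. Corank 2; j^3 = s^2*t has shape L^2 M (L != M), so D-series; mu = 6 gives D_6.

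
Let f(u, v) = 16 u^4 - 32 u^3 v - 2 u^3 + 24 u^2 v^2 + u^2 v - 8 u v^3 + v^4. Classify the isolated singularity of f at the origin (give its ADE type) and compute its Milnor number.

The Hessian of f at 0 is [[0, 0], [0, 0]] with rank 0, so corank 2. A Groebner basis of the Jacobian ideal J(f) in C{u,v} is {u*v^2, u*v/8 + v^3, u^2 - u*v/2}; counting standard monomials gives mu = 5. Corank 2; j^3 = -u^2*(2*u - v) has shape L^2 M (L != M), so D-series; mu = 5 gives D_5.

Type D5, Milnor number mu = 5.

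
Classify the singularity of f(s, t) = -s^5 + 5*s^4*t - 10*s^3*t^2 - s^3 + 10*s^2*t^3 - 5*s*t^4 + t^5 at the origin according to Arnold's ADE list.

E_8

The Hessian of f at 0 is [[0, 0], [0, 0]] with rank 0, so corank 2. A Groebner basis of the Jacobian ideal J(f) in C{s,t} is {t^5, s*t^3 - t^4/4, s^2}; counting standard monomials gives mu = 8. Corank 2; j^3 = -s^3 is a perfect cube, so E-series; the 5-jet and mu = 8 give E_8.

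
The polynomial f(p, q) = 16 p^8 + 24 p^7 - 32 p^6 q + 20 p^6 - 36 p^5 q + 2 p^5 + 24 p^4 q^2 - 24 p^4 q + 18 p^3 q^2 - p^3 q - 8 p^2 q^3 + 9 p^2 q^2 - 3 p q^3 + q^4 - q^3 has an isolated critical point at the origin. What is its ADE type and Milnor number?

Type E_7, Milnor number mu = 7.

The Hessian of f at 0 is [[0, 0], [0, 0]] with rank 0, so corank 2. A Groebner basis of the Jacobian ideal J(f) in C{p,q} is {p^3 + 9*p*q^2 + 3*q^2, p^2*q + 4*p*q^2, q^3}; counting standard monomials gives mu = 7. Corank 2; j^3 = -q^3 is a perfect cube, so E-series; the 4-jet and mu = 7 give E_7.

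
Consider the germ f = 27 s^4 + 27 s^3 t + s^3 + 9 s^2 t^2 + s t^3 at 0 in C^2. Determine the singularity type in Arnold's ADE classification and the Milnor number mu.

The Hessian of f at 0 is [[0, 0], [0, 0]] with rank 0, so corank 2. A Groebner basis of the Jacobian ideal J(f) in C{s,t} is {s^2/3 + t^4 + t^3/9, s^3, s^2*t - s^2/9 - t^3/27, 2*s^2/3 + s*t^2 + 2*t^3/9}; counting standard monomials gives mu = 7. Corank 2; j^3 = s^3 is a perfect cube, so E-series; the 4-jet and mu = 7 give E_7.

Type E_7, Milnor number mu = 7.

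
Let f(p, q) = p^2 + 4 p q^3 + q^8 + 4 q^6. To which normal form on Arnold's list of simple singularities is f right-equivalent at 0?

A7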